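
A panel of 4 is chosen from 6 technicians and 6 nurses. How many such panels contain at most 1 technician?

Split by how many technicians are chosen (0 through 1).
Sum: C(6,0)·C(6,4) + C(6,1)·C(6,3) = 15 + 120 = 135.

135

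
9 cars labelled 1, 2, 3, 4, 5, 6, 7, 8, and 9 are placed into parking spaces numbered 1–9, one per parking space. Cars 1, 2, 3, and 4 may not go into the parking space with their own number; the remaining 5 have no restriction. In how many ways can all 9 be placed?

229080

Let Aᵢ (for 1 ≤ i ≤ 4) be the placements that put car i in its forbidden parking space. Any j of these fix j positions, leaving (9−j)! ways to fill the rest, and there are C(4,j) ways to pick which j.
By inclusion–exclusion, the number of valid placements is Σ_{j=0}^{4} (−1)^j C(4,j)·(9−j)!.
Computing: 362880 − 161280 + 30240 − 2880 + 120 = 229080.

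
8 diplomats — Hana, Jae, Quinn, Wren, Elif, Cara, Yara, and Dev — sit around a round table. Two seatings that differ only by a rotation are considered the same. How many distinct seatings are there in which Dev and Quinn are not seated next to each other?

3600

All circular seatings of 8 people number (7)! = 5040.
Seatings with Dev beside Quinn: treat them as a block with 2 internal orders, giving 2 × (6)! = 1440.
Subtracting, 5040 − 1440 = 3600.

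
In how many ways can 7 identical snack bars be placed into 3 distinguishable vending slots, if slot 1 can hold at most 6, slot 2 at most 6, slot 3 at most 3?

24

By stars and bars, unrestricted non-negative solutions to x_1+…+x_3 = 7 number C(7+2,2) = 36.
Subtract solutions that violate a single cap (substitute x_i' = x_i − (cap_i+1)): x_1 ≥ 7 gives C(2,2) = 1; x_2 ≥ 7 gives C(2,2) = 1; x_3 ≥ 4 gives C(5,2) = 10. Together 12.
No two caps can be exceeded simultaneously, so the pair terms are all 0.
By inclusion–exclusion the count is 36 − 12 + 0 = 24.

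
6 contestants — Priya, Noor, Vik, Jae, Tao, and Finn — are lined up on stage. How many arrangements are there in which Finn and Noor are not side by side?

There are 6! = 720 arrangements in all. If Finn and Noor are adjacent, merging them into one block gives 2·(5)! = 240 arrangements.
So 720 − 240 = 480 arrangements keep them apart.

480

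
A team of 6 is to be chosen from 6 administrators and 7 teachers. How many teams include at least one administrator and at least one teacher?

1708

With no constraint there are C(13,6) = 1716 possible selections.
Subtract selections that omit an entire group: no administrators → C(7,6) = 7; no teachers → C(6,6) = 1.
Both groups omitted at once is impossible, so 1716 − 8 = 1708.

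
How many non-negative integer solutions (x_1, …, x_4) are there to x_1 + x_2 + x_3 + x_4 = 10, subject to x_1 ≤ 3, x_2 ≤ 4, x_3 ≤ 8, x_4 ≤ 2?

56

Without the upper bounds there are C(13,3) = 286 ways to split 10 among 4 variables.
Subtract solutions that violate a single cap (substitute x_i' = x_i − (cap_i+1)): x_1 ≥ 4 gives C(9,3) = 84; x_2 ≥ 5 gives C(8,3) = 56; x_3 ≥ 9 gives C(4,3) = 4; x_4 ≥ 3 gives C(10,3) = 120. Together 264.
Add back pairs where two caps are both exceeded: 4 + 0 + 20 + 0 + 10 + 0 = 34.
By inclusion–exclusion the count is 286 − 264 + 34 = 56.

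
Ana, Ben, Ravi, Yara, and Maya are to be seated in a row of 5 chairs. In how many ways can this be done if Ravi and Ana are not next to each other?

72

Of the 5! = 120 arrangements, those with Ravi and Ana adjacent number 2 × 4! = 48 (treat the pair as a block with 2 internal orders).
Complementary counting: 120 − 48 = 72.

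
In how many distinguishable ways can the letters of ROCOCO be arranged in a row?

60

The 6 letters of ROCOCO have repeats: C appearing twice and O appearing 3 times.
The number of distinct arrangements is 6!/(3!·2!) = 720/12 = 60.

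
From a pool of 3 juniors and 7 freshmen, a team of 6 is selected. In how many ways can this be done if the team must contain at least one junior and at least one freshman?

Total 6-person selections from all 10: C(10,6) = 210.
Selections missing a whole group: no juniors → C(7,6) = 7; no freshmen → C(3,6) = 0.
Both groups omitted at once is impossible, so 210 − 7 = 203.

203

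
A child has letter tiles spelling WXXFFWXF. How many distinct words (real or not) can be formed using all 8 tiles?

Letter multiplicities in WXXFFWXF: F×3, W×2, X×3.
Dividing 8! = 40320 by 3!·3!·2! = 72 for the repeated letters gives 560.

560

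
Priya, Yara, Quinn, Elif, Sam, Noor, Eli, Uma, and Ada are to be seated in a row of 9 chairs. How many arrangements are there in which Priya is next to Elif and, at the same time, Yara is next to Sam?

20160

Treat {Priya,Elif} as one block (2 orders) and {Yara,Sam} as another (2 orders).
That leaves 7 units to arrange: 2 × 2 × 7! = 4 × 5040 = 20160.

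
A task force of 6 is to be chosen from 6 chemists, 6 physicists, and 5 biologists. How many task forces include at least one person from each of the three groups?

With no constraint there are C(17,6) = 12376 possible selections.
Selections missing a whole group: no chemists → C(11,6) = 462; no physicists → C(11,6) = 462; no biologists → C(12,6) = 924.
Add back selections omitting two groups (i.e. drawn from a single group): C(6,6) + C(6,6) + C(5,6) = 2.
By inclusion–exclusion: 12376 − 1848 + 2 = 10530.

10530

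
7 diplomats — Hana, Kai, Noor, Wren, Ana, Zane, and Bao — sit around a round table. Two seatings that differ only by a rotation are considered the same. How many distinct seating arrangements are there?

720

Fix one person's seat to break rotational symmetry; the remaining 6 people can be arranged in (6)! = 720 ways.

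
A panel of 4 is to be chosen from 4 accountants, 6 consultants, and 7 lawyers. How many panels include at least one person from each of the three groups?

1176

Total 4-person selections from all 17: C(17,4) = 2380.
Subtract selections that omit an entire group: no accountants → C(13,4) = 715; no consultants → C(11,4) = 330; no lawyers → C(10,4) = 210.
Add back selections omitting two groups (i.e. drawn from a single group): C(4,4) + C(6,4) + C(7,4) = 51.
By inclusion–exclusion: 2380 − 1255 + 51 = 1176.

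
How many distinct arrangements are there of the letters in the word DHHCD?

30

DHHCD has 5 letters with D appearing twice and H appearing twice.
Dividing 5! = 120 by 2!·2! = 4 for the repeated letters gives 30.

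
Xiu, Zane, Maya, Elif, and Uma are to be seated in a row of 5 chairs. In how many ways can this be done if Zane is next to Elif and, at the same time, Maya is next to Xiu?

Treat {Zane,Elif} as one block (2 orders) and {Maya,Xiu} as another (2 orders).
That leaves 3 units to arrange: 2 × 2 × 3! = 4 × 6 = 24.

24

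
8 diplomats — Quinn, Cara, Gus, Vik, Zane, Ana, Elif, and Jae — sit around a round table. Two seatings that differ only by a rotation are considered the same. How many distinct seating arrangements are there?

5040

Seat Quinn anywhere (absorbing the rotational symmetry), then permute the other 7: (7)! = 5040.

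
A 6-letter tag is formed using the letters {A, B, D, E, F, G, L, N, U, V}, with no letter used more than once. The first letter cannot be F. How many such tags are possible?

The first letter has 10−1 = 9 choices (anything except F).
The remaining 5 letters are filled from the other 9 symbols without repetition: 9 × 8 × 7 × 6 × 5 = 15120.
Total: 9 × 15120 = 136080.

136080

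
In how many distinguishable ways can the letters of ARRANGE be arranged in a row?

ARRANGE has 7 letters with A appearing twice and R appearing twice.
Dividing 7! = 5040 by 2!·2! = 4 for the repeated letters gives 1260.

1260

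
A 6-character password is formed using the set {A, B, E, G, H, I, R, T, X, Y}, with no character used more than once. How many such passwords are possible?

This is a permutation of 6 out of 10: P(10,6) = 10!/4!.
That product is 10 × 9 × 8 × 7 × 6 × 5 = 151200.

151200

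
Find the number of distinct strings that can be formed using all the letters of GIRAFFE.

The 7 letters of GIRAFFE have repeats: F appearing twice.
The number of distinct arrangements is 7!/(2!) = 5040/2 = 2520.

2520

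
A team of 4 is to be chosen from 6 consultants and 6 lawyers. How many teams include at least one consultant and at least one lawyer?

465

With no constraint there are C(12,4) = 495 possible selections.
Selections missing a whole group: no consultants → C(6,4) = 15; no lawyers → C(6,4) = 15.
Both groups omitted at once is impossible, so 495 − 30 = 465.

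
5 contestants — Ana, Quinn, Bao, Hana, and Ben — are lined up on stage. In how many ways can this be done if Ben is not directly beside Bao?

There are 5! = 120 arrangements in all. If Ben and Bao are adjacent, merging them into one block gives 2·(4)! = 48 arrangements.
Complementary counting: 120 − 48 = 72.

72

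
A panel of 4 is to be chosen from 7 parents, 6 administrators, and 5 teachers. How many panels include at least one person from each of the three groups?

1575

Total 4-person selections from all 18: C(18,4) = 3060.
Selections missing a whole group: no parents → C(11,4) = 330; no administrators → C(12,4) = 495; no teachers → C(13,4) = 715.
Add back selections omitting two groups (i.e. drawn from a single group): C(7,4) + C(6,4) + C(5,4) = 55.
By inclusion–exclusion: 3060 − 1540 + 55 = 1575.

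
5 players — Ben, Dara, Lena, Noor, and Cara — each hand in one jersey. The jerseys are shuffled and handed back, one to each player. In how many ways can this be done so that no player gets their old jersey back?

Let Aᵢ be the assignments in which player i gets their old jersey. We want the size of the complement of A₁∪…∪A_5.
By inclusion–exclusion this is Σ_{j=0}^{5} (−1)^j C(5,j)·(5−j)!.
Computing: 120 − 120 + 60 − 20 + 5 − 1 = 44.

44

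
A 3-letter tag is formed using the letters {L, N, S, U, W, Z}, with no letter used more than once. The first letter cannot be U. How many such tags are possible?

The first letter has 6−1 = 5 choices (anything except U).
The remaining 2 letters are filled from the other 5 symbols without repetition: 5 × 4 = 20.
Total: 5 × 20 = 100.

100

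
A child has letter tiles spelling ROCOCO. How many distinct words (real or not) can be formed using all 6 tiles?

Letter multiplicities in ROCOCO: C×2, O×3, R×1.
Dividing 6! = 720 by 3!·2! = 12 for the repeated letters gives 60.

60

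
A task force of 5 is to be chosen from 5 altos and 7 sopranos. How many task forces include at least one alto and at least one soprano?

Total 5-person selections from all 12: C(12,5) = 792.
Selections missing a whole group: no altos → C(7,5) = 21; no sopranos → C(5,5) = 1.
Both groups omitted at once is impossible, so 792 − 22 = 770.

770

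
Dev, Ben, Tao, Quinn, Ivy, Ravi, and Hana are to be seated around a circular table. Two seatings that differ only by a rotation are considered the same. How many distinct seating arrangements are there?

720

Around a circle, 7 distinct people have 7!/7 = (6)! = 720 rotationally distinct seatings.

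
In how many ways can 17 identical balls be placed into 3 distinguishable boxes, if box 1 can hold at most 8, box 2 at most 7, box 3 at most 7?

Without the upper bounds there are C(19,2) = 171 ways to split 17 among 3 boxes.
Subtract solutions that violate a single cap (substitute x_i' = x_i − (cap_i+1)): x_1 ≥ 9 gives C(10,2) = 45; x_2 ≥ 8 gives C(11,2) = 55; x_3 ≥ 8 gives C(11,2) = 55. Together 155.
Add back pairs where two caps are both exceeded: 1 + 1 + 3 = 5.
By inclusion–exclusion the count is 171 − 155 + 5 = 21.

21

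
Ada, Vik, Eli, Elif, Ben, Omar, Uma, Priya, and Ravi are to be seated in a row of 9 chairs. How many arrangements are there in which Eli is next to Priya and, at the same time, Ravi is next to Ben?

20160

Treat {Eli,Priya} as one block (2 orders) and {Ravi,Ben} as another (2 orders).
That leaves 7 units to arrange: 2 × 2 × 7! = 4 × 5040 = 20160.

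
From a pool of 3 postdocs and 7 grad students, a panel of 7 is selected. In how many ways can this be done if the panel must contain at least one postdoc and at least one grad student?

Unrestricted: C(10,7) = 120 ways to pick any 7 of the 10.
Subtract selections that omit an entire group: no postdocs → C(7,7) = 1; no grad students → C(3,7) = 0.
Both groups omitted at once is impossible, so 120 − 1 = 119.

119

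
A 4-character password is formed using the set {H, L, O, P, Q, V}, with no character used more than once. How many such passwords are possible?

Choose and order 4 of the 6 symbols: the first character has 6 options, the next 5, then 4, 3.
That product is 6 × 5 × 4 × 3 = 360.

360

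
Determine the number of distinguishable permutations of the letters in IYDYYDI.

210

Letter multiplicities in IYDYYDI: D×2, I×2, Y×3.
Dividing 7! = 5040 by 3!·2!·2! = 24 for the repeated letters gives 210.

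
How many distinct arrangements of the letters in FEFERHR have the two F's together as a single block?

Treat the 2 copies of F as a single block. The multiset to arrange is then {FF, E, E, H, R, R}, 6 items in all.
That gives (6)!/(2!·2!) = 180 arrangements.

180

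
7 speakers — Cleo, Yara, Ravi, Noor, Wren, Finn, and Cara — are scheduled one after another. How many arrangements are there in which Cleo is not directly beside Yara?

There are 7! = 5040 arrangements in all. If Cleo and Yara are adjacent, merging them into one block gives 2·(6)! = 1440 arrangements.
Complementary counting: 5040 − 1440 = 3600.

3600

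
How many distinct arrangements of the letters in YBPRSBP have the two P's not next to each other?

900

There are 7!/(2!·2!) = 1260 arrangements of YBPRSBP in total.
Arrangements with the P's together: treat PP as one letter, giving (6)!/(2!) = 360.
Hence 1260 − 360 = 900.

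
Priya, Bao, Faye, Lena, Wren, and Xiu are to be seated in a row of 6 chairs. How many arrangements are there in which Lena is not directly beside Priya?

There are 6! = 720 arrangements in all. If Lena and Priya are adjacent, merging them into one block gives 2·(5)! = 240 arrangements.
Complementary counting: 720 − 240 = 480.

480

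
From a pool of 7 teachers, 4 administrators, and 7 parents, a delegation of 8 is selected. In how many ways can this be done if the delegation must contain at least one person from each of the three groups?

With no constraint there are C(18,8) = 43758 possible selections.
Selections missing a whole group: no teachers → C(11,8) = 165; no administrators → C(14,8) = 3003; no parents → C(11,8) = 165.
Add back selections omitting two groups (i.e. drawn from a single group): C(7,8) + C(4,8) + C(7,8) = 0.
By inclusion–exclusion: 43758 − 3333 + 0 = 40425.

40425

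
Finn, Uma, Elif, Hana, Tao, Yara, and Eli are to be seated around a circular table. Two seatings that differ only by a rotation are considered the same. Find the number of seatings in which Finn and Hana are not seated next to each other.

480

All circular seatings of 7 people number (6)! = 720.
Seatings with Finn beside Hana: treat them as a block with 2 internal orders, giving 2 × (5)! = 240.
Subtracting, 720 − 240 = 480.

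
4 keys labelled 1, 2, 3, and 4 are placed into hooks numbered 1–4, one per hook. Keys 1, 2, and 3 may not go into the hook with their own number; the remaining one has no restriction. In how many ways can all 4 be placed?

11

Let Aᵢ (for i ∈ {1, 2, 3}) be the placements that put key i in its forbidden hook. Any j of these fix j positions, leaving (4−j)! ways to fill the rest, and there are C(3,j) ways to pick which j.
By inclusion–exclusion, the number of valid placements is Σ_{j=0}^{3} (−1)^j C(3,j)·(4−j)!.
Computing: 24 − 18 + 6 − 1 = 11.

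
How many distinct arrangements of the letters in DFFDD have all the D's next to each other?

Treat the 3 copies of D as a single block. The multiset to arrange is then {DDD, F, F}, 3 items in all.
That gives (3)!/(2!) = 3 arrangements.

3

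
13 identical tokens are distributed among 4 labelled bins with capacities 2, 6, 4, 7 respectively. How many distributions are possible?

60

By stars and bars, unrestricted non-negative solutions to x_1+…+x_4 = 13 number C(13+3,3) = 560.
Subtract solutions that violate a single cap (substitute x_i' = x_i − (cap_i+1)): x_1 ≥ 3 gives C(13,3) = 286; x_2 ≥ 7 gives C(9,3) = 84; x_3 ≥ 5 gives C(11,3) = 165; x_4 ≥ 8 gives C(8,3) = 56. Together 591.
Add back pairs where two caps are both exceeded: 20 + 56 + 10 + 4 + 0 + 1 = 91.
By inclusion–exclusion the count is 560 − 591 + 91 = 60.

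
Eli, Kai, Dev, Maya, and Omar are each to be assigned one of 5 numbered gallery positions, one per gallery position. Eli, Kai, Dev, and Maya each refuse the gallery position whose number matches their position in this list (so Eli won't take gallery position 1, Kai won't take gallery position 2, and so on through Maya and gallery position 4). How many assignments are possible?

53

Let Aᵢ (for 1 ≤ i ≤ 4) be the placements that put person i in their forbidden gallery position. Any j of these fix j positions, leaving (5−j)! ways to fill the rest, and there are C(4,j) ways to pick which j.
By inclusion–exclusion, the number of valid placements is Σ_{j=0}^{4} (−1)^j C(4,j)·(5−j)!.
Computing: 120 − 96 + 36 − 8 + 1 = 53.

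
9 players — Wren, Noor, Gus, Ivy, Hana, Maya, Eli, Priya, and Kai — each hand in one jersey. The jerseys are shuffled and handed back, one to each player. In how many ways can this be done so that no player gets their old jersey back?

133496

Count assignments avoiding every fixed point. For any j of the 9 players fixed to their old jersey, the other 9−j can be arranged in (9−j)! ways.
By inclusion–exclusion this is Σ_{j=0}^{9} (−1)^j C(9,j)·(9−j)!.
Computing: 362880 − 362880 + 181440 − 60480 + 15120 − 3024 + 504 − 72 + 9 − 1 = 133496.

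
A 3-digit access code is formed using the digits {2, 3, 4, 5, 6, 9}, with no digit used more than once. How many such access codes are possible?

With no repetition, fill the 3 digits in order: 6 choices, then 5, down to 4.
6 × 5 × 4 = 120.

120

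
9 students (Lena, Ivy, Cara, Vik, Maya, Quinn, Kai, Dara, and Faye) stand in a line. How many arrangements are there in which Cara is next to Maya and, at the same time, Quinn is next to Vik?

Treat {Cara,Maya} as one block (2 orders) and {Quinn,Vik} as another (2 orders).
That leaves 7 units to arrange: 2 × 2 × 7! = 4 × 5040 = 20160.

20160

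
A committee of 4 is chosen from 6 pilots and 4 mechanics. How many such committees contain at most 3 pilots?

Split by how many pilots are chosen (0 through 3).
Sum: C(6,0)·C(4,4) + C(6,1)·C(4,3) + C(6,2)·C(4,2) + C(6,3)·C(4,1) = 1 + 24 + 90 + 80 = 195.

195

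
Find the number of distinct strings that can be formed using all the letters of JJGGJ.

Letter multiplicities in JJGGJ: G×2, J×3.
Dividing 5! = 120 by 3!·2! = 12 for the repeated letters gives 10.

10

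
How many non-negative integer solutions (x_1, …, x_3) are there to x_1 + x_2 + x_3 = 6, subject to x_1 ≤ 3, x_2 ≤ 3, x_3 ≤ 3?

10

By stars and bars, unrestricted non-negative solutions to x_1+…+x_3 = 6 number C(6+2,2) = 28.
Subtract solutions that violate a single cap (substitute x_i' = x_i − (cap_i+1)): x_1 ≥ 4 gives C(4,2) = 6; x_2 ≥ 4 gives C(4,2) = 6; x_3 ≥ 4 gives C(4,2) = 6. Together 18.
No two caps can be exceeded simultaneously, so the pair terms are all 0.
By inclusion–exclusion the count is 28 − 18 + 0 = 10.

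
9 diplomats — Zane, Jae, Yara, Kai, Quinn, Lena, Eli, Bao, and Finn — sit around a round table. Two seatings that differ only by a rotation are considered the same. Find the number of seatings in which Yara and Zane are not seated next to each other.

Without the restriction there are (8)! = 40320 seatings.
Those with Yara next to Zane: fuse the pair into one unit and seat 8 units around a circle — 2·(7)! = 10080.
Subtracting, 40320 − 10080 = 30240.

30240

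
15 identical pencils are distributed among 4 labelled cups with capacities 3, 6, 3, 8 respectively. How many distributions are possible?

Without the upper bounds there are C(18,3) = 816 ways to split 15 among 4 cups.
Subtract solutions that violate a single cap (substitute x_i' = x_i − (cap_i+1)): x_1 ≥ 4 gives C(14,3) = 364; x_2 ≥ 7 gives C(11,3) = 165; x_3 ≥ 4 gives C(14,3) = 364; x_4 ≥ 9 gives C(9,3) = 84. Together 977.
Add back pairs where two caps are both exceeded: 35 + 120 + 10 + 35 + 0 + 10 = 210.
Subtract triples: 1 + 0 + 0 + 0 = 1.
By inclusion–exclusion the count is 816 − 977 + 210 − 1 = 48.

48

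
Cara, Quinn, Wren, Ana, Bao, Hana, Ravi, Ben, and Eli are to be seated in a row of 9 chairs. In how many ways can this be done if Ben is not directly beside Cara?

282240

Of the 9! = 362880 arrangements, those with Ben and Cara adjacent number 2 × 8! = 80640 (treat the pair as a block with 2 internal orders).
Complementary counting: 362880 − 80640 = 282240.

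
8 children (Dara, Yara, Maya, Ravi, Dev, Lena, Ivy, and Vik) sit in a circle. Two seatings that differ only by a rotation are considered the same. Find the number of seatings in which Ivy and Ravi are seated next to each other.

Treat {Ivy, Ravi} as one unit (2 internal orders) and seat the resulting 7 units around the table: (6)! circular arrangements.
So 2 × (6)! = 2 × 720 = 1440.

1440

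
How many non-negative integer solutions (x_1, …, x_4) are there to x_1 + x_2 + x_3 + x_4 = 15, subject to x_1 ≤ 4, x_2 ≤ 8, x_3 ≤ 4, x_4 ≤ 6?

99

Without the upper bounds there are C(18,3) = 816 ways to split 15 among 4 variables.
Subtract solutions that violate a single cap (substitute x_i' = x_i − (cap_i+1)): x_1 ≥ 5 gives C(13,3) = 286; x_2 ≥ 9 gives C(9,3) = 84; x_3 ≥ 5 gives C(13,3) = 286; x_4 ≥ 7 gives C(11,3) = 165. Together 821.
Add back pairs where two caps are both exceeded: 4 + 56 + 20 + 4 + 0 + 20 = 104.
By inclusion–exclusion the count is 816 − 821 + 104 = 99.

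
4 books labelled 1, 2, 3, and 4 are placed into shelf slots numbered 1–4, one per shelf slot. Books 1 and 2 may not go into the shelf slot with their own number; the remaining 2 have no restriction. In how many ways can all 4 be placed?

Let Aᵢ (for i ∈ {1, 2}) be the placements that put book i in its forbidden shelf slot. Any j of these fix j positions, leaving (4−j)! ways to fill the rest, and there are C(2,j) ways to pick which j.
By inclusion–exclusion, the number of valid placements is Σ_{j=0}^{2} (−1)^j C(2,j)·(4−j)!.
Computing: 24 − 12 + 2 = 14.

14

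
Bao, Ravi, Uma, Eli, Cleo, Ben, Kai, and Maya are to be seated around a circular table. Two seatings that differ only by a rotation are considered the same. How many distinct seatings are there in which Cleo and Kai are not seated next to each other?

3600

Without the restriction there are (7)! = 5040 seatings.
Those with Cleo next to Kai: fuse the pair into one unit and seat 7 units around a circle — 2·(6)! = 1440.
Subtracting, 5040 − 1440 = 3600.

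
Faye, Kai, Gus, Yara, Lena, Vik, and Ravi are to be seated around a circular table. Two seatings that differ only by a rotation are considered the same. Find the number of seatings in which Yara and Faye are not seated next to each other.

480

All circular seatings of 7 people number (6)! = 720.
Seatings with Yara beside Faye: treat them as a block with 2 internal orders, giving 2 × (5)! = 240.
Subtracting, 720 − 240 = 480.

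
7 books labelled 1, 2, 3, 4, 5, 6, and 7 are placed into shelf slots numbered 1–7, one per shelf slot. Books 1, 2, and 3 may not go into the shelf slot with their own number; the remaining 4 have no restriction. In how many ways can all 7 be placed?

Let Aᵢ (for i ∈ {1, 2, 3}) be the placements that put book i in its forbidden shelf slot. Any j of these fix j positions, leaving (7−j)! ways to fill the rest, and there are C(3,j) ways to pick which j.
By inclusion–exclusion, the number of valid placements is Σ_{j=0}^{3} (−1)^j C(3,j)·(7−j)!.
Computing: 5040 − 2160 + 360 − 24 = 3216.

3216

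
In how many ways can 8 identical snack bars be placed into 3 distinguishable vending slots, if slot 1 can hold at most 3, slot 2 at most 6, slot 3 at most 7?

Ignoring the caps, the number of non-negative solutions to x_1+…+x_3 = 8 is C(10,2) = 45.
Subtract solutions that violate a single cap (substitute x_i' = x_i − (cap_i+1)): x_1 ≥ 4 gives C(6,2) = 15; x_2 ≥ 7 gives C(3,2) = 3; x_3 ≥ 8 gives C(2,2) = 1. Together 19.
No two caps can be exceeded simultaneously, so the pair terms are all 0.
By inclusion–exclusion the count is 45 − 19 + 0 = 26.

26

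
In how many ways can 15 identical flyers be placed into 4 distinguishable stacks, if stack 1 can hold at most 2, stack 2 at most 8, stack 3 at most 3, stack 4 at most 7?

Without the upper bounds there are C(18,3) = 816 ways to split 15 among 4 stacks.
Subtract solutions that violate a single cap (substitute x_i' = x_i − (cap_i+1)): x_1 ≥ 3 gives C(15,3) = 455; x_2 ≥ 9 gives C(9,3) = 84; x_3 ≥ 4 gives C(14,3) = 364; x_4 ≥ 8 gives C(10,3) = 120. Together 1023.
Add back pairs where two caps are both exceeded: 20 + 165 + 35 + 10 + 0 + 20 = 250.
Subtract triples: 0 + 0 + 1 + 0 = 1.
By inclusion–exclusion the count is 816 − 1023 + 250 − 1 = 42.

42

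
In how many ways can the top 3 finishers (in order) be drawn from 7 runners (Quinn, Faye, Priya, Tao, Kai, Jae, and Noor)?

There are 7 choices for 1st place, 6 for 2nd, and 5 for 3rd.
That gives 7 × 6 × 5 = 210.

210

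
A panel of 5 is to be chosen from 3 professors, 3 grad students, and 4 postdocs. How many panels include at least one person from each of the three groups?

204

With no constraint there are C(10,5) = 252 possible selections.
Selections missing a whole group: no professors → C(7,5) = 21; no grad students → C(7,5) = 21; no postdocs → C(6,5) = 6.
Add back selections omitting two groups (i.e. drawn from a single group): C(3,5) + C(3,5) + C(4,5) = 0.
By inclusion–exclusion: 252 − 48 + 0 = 204.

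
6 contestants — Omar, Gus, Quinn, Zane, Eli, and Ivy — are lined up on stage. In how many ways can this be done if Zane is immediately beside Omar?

240

Treat {Zane, Omar} as a single unit. There are 5 units to order, and the pair itself can be ordered 2 ways.
That gives 2 × 5! = 2 × 120 = 240.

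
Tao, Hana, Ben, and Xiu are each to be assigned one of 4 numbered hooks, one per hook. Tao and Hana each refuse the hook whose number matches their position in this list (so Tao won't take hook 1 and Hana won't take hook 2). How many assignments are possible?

Let Aᵢ (for i ∈ {1, 2}) be the placements that put person i in their forbidden hook. Any j of these fix j positions, leaving (4−j)! ways to fill the rest, and there are C(2,j) ways to pick which j.
By inclusion–exclusion, the number of valid placements is Σ_{j=0}^{2} (−1)^j C(2,j)·(4−j)!.
Computing: 24 − 12 + 2 = 14.

14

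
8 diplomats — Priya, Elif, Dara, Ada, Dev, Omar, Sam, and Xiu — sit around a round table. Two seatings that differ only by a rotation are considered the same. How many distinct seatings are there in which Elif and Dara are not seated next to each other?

3600

All circular seatings of 8 people number (7)! = 5040.
Those with Elif next to Dara: fuse the pair into one unit and seat 7 units around a circle — 2·(6)! = 1440.
Subtracting, 5040 − 1440 = 3600.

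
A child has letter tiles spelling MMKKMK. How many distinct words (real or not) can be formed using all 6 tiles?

20

Letter multiplicities in MMKKMK: K×3, M×3.
Dividing 6! = 720 by 3!·3! = 36 for the repeated letters gives 20.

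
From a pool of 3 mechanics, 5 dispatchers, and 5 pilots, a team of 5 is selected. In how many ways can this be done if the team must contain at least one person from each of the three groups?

925

With no constraint there are C(13,5) = 1287 possible selections.
Selections missing a whole group: no mechanics → C(10,5) = 252; no dispatchers → C(8,5) = 56; no pilots → C(8,5) = 56.
Add back selections omitting two groups (i.e. drawn from a single group): C(3,5) + C(5,5) + C(5,5) = 2.
By inclusion–exclusion: 1287 − 364 + 2 = 925.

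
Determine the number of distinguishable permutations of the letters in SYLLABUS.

10080

SYLLABUS has 8 letters with L appearing twice and S appearing twice.
So there are 8! / (2!·2!) = 10080 distinguishable arrangements.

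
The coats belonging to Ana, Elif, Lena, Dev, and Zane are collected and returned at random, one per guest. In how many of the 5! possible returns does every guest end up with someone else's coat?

Let Aᵢ be the assignments in which guest i gets their own coat. We want the size of the complement of A₁∪…∪A_5.
By inclusion–exclusion this is Σ_{j=0}^{5} (−1)^j C(5,j)·(5−j)!.
Computing: 120 − 120 + 60 − 20 + 5 − 1 = 44.

44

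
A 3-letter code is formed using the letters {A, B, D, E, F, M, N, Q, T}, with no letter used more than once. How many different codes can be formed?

504

With no repetition, fill the 3 letters in order: 9 choices, then 8, down to 7.
9 × 8 × 7 = 504.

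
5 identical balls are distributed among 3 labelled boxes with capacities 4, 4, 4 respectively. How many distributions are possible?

18

By stars and bars, unrestricted non-negative solutions to x_1+…+x_3 = 5 number C(5+2,2) = 21.
Subtract solutions that violate a single cap (substitute x_i' = x_i − (cap_i+1)): x_1 ≥ 5 gives C(2,2) = 1; x_2 ≥ 5 gives C(2,2) = 1; x_3 ≥ 5 gives C(2,2) = 1. Together 3.
No two caps can be exceeded simultaneously, so the pair terms are all 0.
By inclusion–exclusion the count is 21 − 3 + 0 = 18.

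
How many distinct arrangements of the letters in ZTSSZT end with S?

30

With the last slot taken by S, it remains to arrange the other 5 letters (ZTSZT).
Those 5 letters have T appearing twice and Z appearing twice, giving (5)!/(2!·2!) = 30.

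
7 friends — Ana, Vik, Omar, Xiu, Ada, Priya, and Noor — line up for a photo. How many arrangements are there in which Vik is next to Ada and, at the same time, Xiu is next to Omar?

480

Treat {Vik,Ada} as one block (2 orders) and {Xiu,Omar} as another (2 orders).
That leaves 5 units to arrange: 2 × 2 × 5! = 4 × 120 = 480.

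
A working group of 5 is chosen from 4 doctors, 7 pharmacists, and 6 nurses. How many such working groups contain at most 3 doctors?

Split by how many doctors are chosen (0 through 3).
Sum: C(4,0)·C(13,5) + C(4,1)·C(13,4) + C(4,2)·C(13,3) + C(4,3)·C(13,2) = 1287 + 2860 + 1716 + 312 = 6175.

6175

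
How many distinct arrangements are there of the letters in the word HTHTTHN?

140

HTHTTHN has 7 letters with H appearing 3 times and T appearing 3 times.
So there are 7! / (3!·3!) = 140 distinguishable arrangements.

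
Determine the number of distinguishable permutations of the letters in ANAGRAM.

840

The 7 letters of ANAGRAM have repeats: A appearing 3 times.
The number of distinct arrangements is 7!/(3!) = 5040/6 = 840.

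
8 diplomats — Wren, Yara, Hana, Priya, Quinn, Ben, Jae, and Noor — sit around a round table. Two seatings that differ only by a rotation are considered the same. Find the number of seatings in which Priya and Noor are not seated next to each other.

Without the restriction there are (7)! = 5040 seatings.
Seatings with Priya beside Noor: treat them as a block with 2 internal orders, giving 2 × (6)! = 1440.
Subtracting, 5040 − 1440 = 3600.

3600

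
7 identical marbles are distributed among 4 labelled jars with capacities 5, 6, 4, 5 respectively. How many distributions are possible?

Ignoring the caps, the number of non-negative solutions to x_1+…+x_4 = 7 is C(10,3) = 120.
Subtract solutions that violate a single cap (substitute x_i' = x_i − (cap_i+1)): x_1 ≥ 6 gives C(4,3) = 4; x_2 ≥ 7 gives C(3,3) = 1; x_3 ≥ 5 gives C(5,3) = 10; x_4 ≥ 6 gives C(4,3) = 4. Together 19.
No two caps can be exceeded simultaneously, so the pair terms are all 0.
By inclusion–exclusion the count is 120 − 19 + 0 = 101.

101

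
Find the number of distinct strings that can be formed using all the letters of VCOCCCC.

42

The 7 letters of VCOCCCC have repeats: C appearing 5 times.
Dividing 7! = 5040 by 5! = 120 for the repeated letters gives 42.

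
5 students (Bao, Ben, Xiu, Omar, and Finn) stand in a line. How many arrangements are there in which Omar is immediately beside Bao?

Treat {Omar, Bao} as a single unit. There are 4 units to order, and the pair itself can be ordered 2 ways.
That gives 2 × 4! = 2 × 24 = 48.

48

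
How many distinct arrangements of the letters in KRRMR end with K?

With the last slot taken by K, it remains to arrange the other 4 letters (RRMR).
Those 4 letters have R appearing 3 times, giving (4)!/(3!) = 4.

4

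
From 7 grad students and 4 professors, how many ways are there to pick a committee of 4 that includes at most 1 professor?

Split by how many professors are chosen (0 through 1).
Sum: C(4,0)·C(7,4) + C(4,1)·C(7,3) = 35 + 140 = 175.

175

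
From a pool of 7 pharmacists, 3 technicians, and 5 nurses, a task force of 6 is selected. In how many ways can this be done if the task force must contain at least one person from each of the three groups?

3850

Total 6-person selections from all 15: C(15,6) = 5005.
Selections missing a whole group: no pharmacists → C(8,6) = 28; no technicians → C(12,6) = 924; no nurses → C(10,6) = 210.
Add back selections omitting two groups (i.e. drawn from a single group): C(7,6) + C(3,6) + C(5,6) = 7.
By inclusion–exclusion: 5005 − 1162 + 7 = 3850.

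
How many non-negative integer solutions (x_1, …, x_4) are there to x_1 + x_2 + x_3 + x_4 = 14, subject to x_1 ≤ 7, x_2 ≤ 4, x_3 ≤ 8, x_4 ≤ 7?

By stars and bars, unrestricted non-negative solutions to x_1+…+x_4 = 14 number C(14+3,3) = 680.
Subtract solutions that violate a single cap (substitute x_i' = x_i − (cap_i+1)): x_1 ≥ 8 gives C(9,3) = 84; x_2 ≥ 5 gives C(12,3) = 220; x_3 ≥ 9 gives C(8,3) = 56; x_4 ≥ 8 gives C(9,3) = 84. Together 444.
Add back pairs where two caps are both exceeded: 4 + 0 + 0 + 1 + 4 + 0 = 9.
By inclusion–exclusion the count is 680 − 444 + 9 = 245.

245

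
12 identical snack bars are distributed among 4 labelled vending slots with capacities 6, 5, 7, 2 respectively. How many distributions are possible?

94

Without the upper bounds there are C(15,3) = 455 ways to split 12 among 4 vending slots.
Subtract solutions that violate a single cap (substitute x_i' = x_i − (cap_i+1)): x_1 ≥ 7 gives C(8,3) = 56; x_2 ≥ 6 gives C(9,3) = 84; x_3 ≥ 8 gives C(7,3) = 35; x_4 ≥ 3 gives C(12,3) = 220. Together 395.
Add back pairs where two caps are both exceeded: 0 + 0 + 10 + 0 + 20 + 4 = 34.
By inclusion–exclusion the count is 455 − 395 + 34 = 94.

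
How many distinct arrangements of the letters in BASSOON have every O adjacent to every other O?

Treat the 2 copies of O as a single block. The multiset to arrange is then {OO, A, B, N, S, S}, 6 items in all.
That gives (6)!/(2!) = 360 arrangements.

360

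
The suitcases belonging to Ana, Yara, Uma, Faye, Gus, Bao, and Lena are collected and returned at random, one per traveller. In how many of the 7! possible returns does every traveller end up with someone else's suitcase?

1854

Count assignments avoiding every fixed point. For any j of the 7 travellers fixed to their own suitcase, the other 7−j can be arranged in (7−j)! ways.
By inclusion–exclusion this is Σ_{j=0}^{7} (−1)^j C(7,j)·(7−j)!.
Computing: 5040 − 5040 + 2520 − 840 + 210 − 42 + 7 − 1 = 1854.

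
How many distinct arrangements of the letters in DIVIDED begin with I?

120

Fix I in the first position and arrange the remaining 6 letters.
Those 6 letters have D appearing 3 times, giving (6)!/(3!) = 120.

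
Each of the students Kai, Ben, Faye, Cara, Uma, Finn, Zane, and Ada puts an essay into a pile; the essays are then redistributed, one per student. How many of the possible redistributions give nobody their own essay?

14833

This is the derangement count D_8: permutations of 8 items with no fixed point.
By inclusion–exclusion this is Σ_{j=0}^{8} (−1)^j C(8,j)·(8−j)!.
Computing: 40320 − 40320 + 20160 − 6720 + 1680 − 336 + 56 − 8 + 1 = 14833.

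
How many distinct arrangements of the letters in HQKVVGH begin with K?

With the first slot taken by K, it remains to arrange the other 6 letters (HQVVGH).
Those 6 letters have H appearing twice and V appearing twice, giving (6)!/(2!·2!) = 180.

180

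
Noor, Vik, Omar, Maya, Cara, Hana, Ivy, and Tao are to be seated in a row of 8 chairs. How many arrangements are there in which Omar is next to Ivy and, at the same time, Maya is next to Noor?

2880

Treat {Omar,Ivy} as one block (2 orders) and {Maya,Noor} as another (2 orders).
That leaves 6 units to arrange: 2 × 2 × 6! = 4 × 720 = 2880.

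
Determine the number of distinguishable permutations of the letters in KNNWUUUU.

840

Letter multiplicities in KNNWUUUU: K×1, N×2, U×4, W×1.
Dividing 8! = 40320 by 4!·2! = 48 for the repeated letters gives 840.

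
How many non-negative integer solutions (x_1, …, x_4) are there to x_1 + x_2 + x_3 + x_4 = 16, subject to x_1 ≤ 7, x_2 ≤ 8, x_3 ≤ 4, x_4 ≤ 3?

By stars and bars, unrestricted non-negative solutions to x_1+…+x_4 = 16 number C(16+3,3) = 969.
Subtract solutions that violate a single cap (substitute x_i' = x_i − (cap_i+1)): x_1 ≥ 8 gives C(11,3) = 165; x_2 ≥ 9 gives C(10,3) = 120; x_3 ≥ 5 gives C(14,3) = 364; x_4 ≥ 4 gives C(15,3) = 455. Together 1104.
Add back pairs where two caps are both exceeded: 0 + 20 + 35 + 10 + 20 + 120 = 205.
By inclusion–exclusion the count is 969 − 1104 + 205 = 70.

70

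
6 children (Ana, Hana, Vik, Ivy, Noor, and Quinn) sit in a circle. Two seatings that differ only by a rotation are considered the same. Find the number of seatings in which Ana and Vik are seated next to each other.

48

Treat {Ana, Vik} as one unit (2 internal orders) and seat the resulting 5 units around the table: (4)! circular arrangements.
So 2 × (4)! = 2 × 24 = 48.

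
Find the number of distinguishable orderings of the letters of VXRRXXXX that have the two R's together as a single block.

42

Treat the 2 copies of R as a single block. The multiset to arrange is then {RR, V, X, X, X, X, X}, 7 items in all.
That gives (7)!/(5!) = 42 arrangements.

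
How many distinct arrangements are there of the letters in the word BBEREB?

60

Letter multiplicities in BBEREB: B×3, E×2, R×1.
So there are 6! / (3!·2!) = 60 distinguishable arrangements.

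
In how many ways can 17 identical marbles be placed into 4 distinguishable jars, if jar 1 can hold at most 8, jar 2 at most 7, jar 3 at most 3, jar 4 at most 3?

By stars and bars, unrestricted non-negative solutions to x_1+…+x_4 = 17 number C(17+3,3) = 1140.
Subtract solutions that violate a single cap (substitute x_i' = x_i − (cap_i+1)): x_1 ≥ 9 gives C(11,3) = 165; x_2 ≥ 8 gives C(12,3) = 220; x_3 ≥ 4 gives C(16,3) = 560; x_4 ≥ 4 gives C(16,3) = 560. Together 1505.
Add back pairs where two caps are both exceeded: 1 + 35 + 35 + 56 + 56 + 220 = 403.
Subtract triples: 0 + 0 + 1 + 4 = 5.
By inclusion–exclusion the count is 1140 − 1505 + 403 − 5 = 33.

33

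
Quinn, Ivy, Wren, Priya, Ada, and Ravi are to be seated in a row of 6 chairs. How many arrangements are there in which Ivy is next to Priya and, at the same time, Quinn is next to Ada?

96

Treat {Ivy,Priya} as one block (2 orders) and {Quinn,Ada} as another (2 orders).
That leaves 4 units to arrange: 2 × 2 × 4! = 4 × 24 = 96.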